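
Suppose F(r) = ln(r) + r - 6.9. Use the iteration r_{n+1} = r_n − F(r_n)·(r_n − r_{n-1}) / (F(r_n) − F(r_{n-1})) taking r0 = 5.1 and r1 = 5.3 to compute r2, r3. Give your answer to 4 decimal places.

F(5.1) = -0.170759, F(5.3) = 0.067707
r2 = 5.300000 − 0.067707·(5.300000 − 5.100000) / (0.067707 − (-0.170759)) = 5.300000 − (0.013541)/(0.238466) = 5.243215
F(5.243215) = 0.000150
r3 = 5.243215 − 0.000150·(5.243215 − 5.300000) / (0.000150 − 0.067707) = 5.243215 − (-0.000008)/(-0.067557) = 5.243089

5.2432, 5.2431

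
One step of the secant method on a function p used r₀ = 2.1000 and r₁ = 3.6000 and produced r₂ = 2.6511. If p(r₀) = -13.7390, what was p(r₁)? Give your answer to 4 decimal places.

The secant line through (2.1000, -13.7390) and (3.6000, p(r₁)) crosses zero at r₂ = 2.6511.
So (2.1000, -13.7390), (3.6000, p(r₁)), (2.6511, 0) are collinear:
p(r₁) = -13.7390 · (3.6000 − 2.6511) / (2.1000 − 2.6511) = -13.7390 · (0.948900)/(-0.551100) = 23.656210

23.6562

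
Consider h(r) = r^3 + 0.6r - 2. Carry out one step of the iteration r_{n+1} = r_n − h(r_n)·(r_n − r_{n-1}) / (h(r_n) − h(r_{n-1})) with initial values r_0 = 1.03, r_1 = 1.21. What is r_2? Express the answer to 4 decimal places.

h(1.03) = -0.289273, h(1.21) = 0.497561
r_2 = 1.210000 − 0.497561·(1.210000 − 1.030000) / (0.497561 − (-0.289273)) = 1.210000 − (0.089561)/(0.786834) = 1.096176

1.0962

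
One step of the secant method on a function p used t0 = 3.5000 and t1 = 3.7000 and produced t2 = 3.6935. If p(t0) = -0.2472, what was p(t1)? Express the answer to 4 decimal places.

0.0083

The secant line through (3.5000, -0.2472) and (3.7000, p(t1)) crosses zero at t2 = 3.6935.
So (3.5000, -0.2472), (3.7000, p(t1)), (3.6935, 0) are collinear:
p(t1) = -0.2472 · (3.7000 − 3.6935) / (3.5000 − 3.6935) = -0.2472 · (0.006500)/(-0.193500) = 0.008304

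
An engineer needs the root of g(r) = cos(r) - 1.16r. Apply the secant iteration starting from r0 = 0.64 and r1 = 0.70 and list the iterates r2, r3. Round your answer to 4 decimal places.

0.6735, 0.6737

g(0.64) = 0.059696, g(0.70) = -0.047158
r2 = 0.700000 − (-0.047158)·(0.700000 − 0.640000) / (-0.047158 − 0.059696) = 0.700000 − (-0.002829)/(-0.106854) = 0.673520
g(0.673520) = 0.000348
r3 = 0.673520 − 0.000348·(0.673520 − 0.700000) / (0.000348 − (-0.047158)) = 0.673520 − (-0.000009)/(0.047505) = 0.673714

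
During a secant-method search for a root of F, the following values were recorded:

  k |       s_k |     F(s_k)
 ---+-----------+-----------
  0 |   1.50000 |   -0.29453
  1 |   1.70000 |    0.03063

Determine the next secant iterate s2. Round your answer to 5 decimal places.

1.68116

s2 = 1.70000 − 0.03063·(1.70000 − 1.50000) / (0.03063 − (-0.29453))
   = 1.70000 − (0.0061260)/(0.3251600) = 1.6811600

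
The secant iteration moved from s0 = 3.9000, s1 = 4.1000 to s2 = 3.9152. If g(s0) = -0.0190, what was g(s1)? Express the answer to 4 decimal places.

The secant line through (3.9000, -0.0190) and (4.1000, g(s1)) crosses zero at s2 = 3.9152.
So (3.9000, -0.0190), (4.1000, g(s1)), (3.9152, 0) are collinear:
g(s1) = -0.0190 · (4.1000 − 3.9152) / (3.9000 − 3.9152) = -0.0190 · (0.184800)/(-0.015200) = 0.231000

0.2310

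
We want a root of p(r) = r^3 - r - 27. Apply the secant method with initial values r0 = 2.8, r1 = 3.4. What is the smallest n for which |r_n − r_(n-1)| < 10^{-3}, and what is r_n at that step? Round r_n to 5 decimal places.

p(2.8) = -7.8480000, p(3.4) = 8.9040000
r2 = 3.4000000 − 8.9040000·(0.6000000)/(16.7520000) = 3.0810888;  |Δ| = 0.3189112
p(3.0810888) = -0.8319788
r3 = 3.0810888 − (-0.8319788)·(-0.3189112)/(-9.7359788) = 3.1083411;  |Δ| = 0.0272523
p(3.1083411) = -0.0762203
r4 = 3.1083411 − (-0.0762203)·(0.0272523)/(0.7557585) = 3.1110895;  |Δ| = 0.0027485
p(3.1110895) = 0.0007669
r5 = 3.1110895 − 0.0007669·(0.0027485)/(0.0769871) = 3.1110622;  |Δ| = 0.0000274
|r5 − r4| = 0.0000274 < 10^{-3}

n = 5, r_n = 3.11106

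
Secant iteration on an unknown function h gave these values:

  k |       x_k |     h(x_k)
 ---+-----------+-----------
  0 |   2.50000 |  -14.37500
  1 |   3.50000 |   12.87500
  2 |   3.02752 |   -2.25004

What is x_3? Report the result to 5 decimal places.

3.09781

x_3 = 3.02752 − (-2.25004)·(3.02752 − 3.50000) / (-2.25004 − 12.87500)
   = 3.02752 − (1.0630989)/(-15.1250400) = 3.0978073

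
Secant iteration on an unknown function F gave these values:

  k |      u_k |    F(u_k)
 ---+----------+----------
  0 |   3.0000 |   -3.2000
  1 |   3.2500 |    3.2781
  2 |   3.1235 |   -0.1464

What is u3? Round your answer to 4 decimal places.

3.1289

u3 = 3.1235 − (-0.1464)·(3.1235 − 3.2500) / (-0.1464 − 3.2781)
   = 3.1235 − (0.018520)/(-3.424500) = 3.128908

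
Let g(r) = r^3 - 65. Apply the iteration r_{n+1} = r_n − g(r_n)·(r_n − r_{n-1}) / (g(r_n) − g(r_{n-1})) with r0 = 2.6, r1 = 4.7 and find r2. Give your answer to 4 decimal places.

3.7547

g(2.6) = -47.424000, g(4.7) = 38.823000
r2 = 4.700000 − 38.823000·(4.700000 − 2.600000) / (38.823000 − (-47.424000)) = 4.700000 − (81.528300)/(86.247000) = 3.754711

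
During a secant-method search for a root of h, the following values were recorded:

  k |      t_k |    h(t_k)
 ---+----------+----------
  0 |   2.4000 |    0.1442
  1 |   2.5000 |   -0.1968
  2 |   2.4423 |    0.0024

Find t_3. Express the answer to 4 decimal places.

2.4430

t_3 = 2.4423 − 0.0024·(2.4423 − 2.5000) / (0.0024 − (-0.1968))
   = 2.4423 − (-0.000138)/(0.199200) = 2.442995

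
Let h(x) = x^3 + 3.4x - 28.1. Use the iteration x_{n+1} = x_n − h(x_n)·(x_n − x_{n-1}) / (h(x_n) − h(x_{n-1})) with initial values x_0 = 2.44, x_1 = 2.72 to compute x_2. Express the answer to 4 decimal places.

h(2.44) = -5.277216, h(2.72) = 1.271648
x_2 = 2.720000 − 1.271648·(2.720000 − 2.440000) / (1.271648 − (-5.277216)) = 2.720000 − (0.356061)/(6.548864) = 2.665630

2.6656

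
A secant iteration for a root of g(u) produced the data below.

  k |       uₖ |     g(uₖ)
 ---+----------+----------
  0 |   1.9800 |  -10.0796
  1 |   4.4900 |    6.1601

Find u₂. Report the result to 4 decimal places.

u₂ = 4.4900 − 6.1601·(4.4900 − 1.9800) / (6.1601 − (-10.0796))
   = 4.4900 − (15.461851)/(16.239700) = 3.537898

3.5379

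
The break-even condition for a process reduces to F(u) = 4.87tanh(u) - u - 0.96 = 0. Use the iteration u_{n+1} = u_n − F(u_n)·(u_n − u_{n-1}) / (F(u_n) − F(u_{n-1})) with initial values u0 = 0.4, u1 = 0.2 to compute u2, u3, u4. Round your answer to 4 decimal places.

F(0.4) = 0.490351, F(0.2) = -0.198782
u2 = 0.200000 − (-0.198782)·(0.200000 − 0.400000) / (-0.198782 − 0.490351) = 0.200000 − (0.039756)/(-0.689134) = 0.257690
F(0.257690) = 0.010202
u3 = 0.257690 − 0.010202·(0.257690 − 0.200000) / (0.010202 − (-0.198782)) = 0.257690 − (0.000589)/(0.208985) = 0.254874
F(0.254874) = 0.000166
u4 = 0.254874 − 0.000166·(0.254874 − 0.257690) / (0.000166 − 0.010202) = 0.254874 − (0.000000)/(-0.010037) = 0.254828

0.2577, 0.2549, 0.2548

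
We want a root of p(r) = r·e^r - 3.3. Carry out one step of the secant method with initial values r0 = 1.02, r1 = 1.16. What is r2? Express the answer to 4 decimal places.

1.0957

p(1.02) = -0.471341, p(1.16) = 0.400323
r2 = 1.160000 − 0.400323·(1.160000 − 1.020000) / (0.400323 − (-0.471341)) = 1.160000 − (0.056045)/(0.871664) = 1.095703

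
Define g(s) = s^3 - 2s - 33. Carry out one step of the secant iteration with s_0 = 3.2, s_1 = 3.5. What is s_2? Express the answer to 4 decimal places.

3.4093

g(3.2) = -6.632000, g(3.5) = 2.875000
s_2 = 3.500000 − 2.875000·(3.500000 − 3.200000) / (2.875000 − (-6.632000)) = 3.500000 − (0.862500)/(9.507000) = 3.409277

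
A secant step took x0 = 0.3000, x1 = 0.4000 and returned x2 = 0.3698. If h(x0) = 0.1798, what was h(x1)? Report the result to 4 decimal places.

-0.0778

The secant line through (0.3000, 0.1798) and (0.4000, h(x1)) crosses zero at x2 = 0.3698.
So (0.3000, 0.1798), (0.4000, h(x1)), (0.3698, 0) are collinear:
h(x1) = 0.1798 · (0.4000 − 0.3698) / (0.3000 − 0.3698) = 0.1798 · (0.030200)/(-0.069800) = -0.077793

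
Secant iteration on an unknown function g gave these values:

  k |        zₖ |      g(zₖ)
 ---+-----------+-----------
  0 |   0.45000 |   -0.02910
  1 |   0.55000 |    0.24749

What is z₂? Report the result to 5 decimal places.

0.46052

z₂ = 0.55000 − 0.24749·(0.55000 − 0.45000) / (0.24749 − (-0.02910))
   = 0.55000 − (0.0247490)/(0.2765900) = 0.4605210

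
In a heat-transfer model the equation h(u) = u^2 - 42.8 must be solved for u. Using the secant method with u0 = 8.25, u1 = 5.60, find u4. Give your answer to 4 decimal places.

6.5421

h(8.25) = 25.262500, h(5.60) = -11.440000
u2 = 5.600000 − (-11.440000)·(5.600000 − 8.250000) / (-11.440000 − 25.262500) = 5.600000 − (30.316000)/(-36.702500) = 6.425993
h(6.425993) = -1.506617
u3 = 6.425993 − (-1.506617)·(6.425993 − 5.600000) / (-1.506617 − (-11.440000)) = 6.425993 − (-1.244455)/(9.933383) = 6.551273
h(6.551273) = 0.119175
u4 = 6.551273 − 0.119175·(6.551273 − 6.425993) / (0.119175 − (-1.506617)) = 6.551273 − (0.014930)/(1.625792) = 6.542089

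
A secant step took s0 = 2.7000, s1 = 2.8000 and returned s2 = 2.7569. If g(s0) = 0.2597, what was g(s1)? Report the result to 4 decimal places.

-0.1967

The secant line through (2.7000, 0.2597) and (2.8000, g(s1)) crosses zero at s2 = 2.7569.
So (2.7000, 0.2597), (2.8000, g(s1)), (2.7569, 0) are collinear:
g(s1) = 0.2597 · (2.8000 − 2.7569) / (2.7000 − 2.7569) = 0.2597 · (0.043100)/(-0.056900) = -0.196715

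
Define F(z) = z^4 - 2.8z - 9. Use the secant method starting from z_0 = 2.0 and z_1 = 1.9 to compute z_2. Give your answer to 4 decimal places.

F(2.0) = 1.400000, F(1.9) = -1.287900
z_2 = 1.900000 − (-1.287900)·(1.900000 − 2.000000) / (-1.287900 − 1.400000) = 1.900000 − (0.128790)/(-2.687900) = 1.947915

1.9479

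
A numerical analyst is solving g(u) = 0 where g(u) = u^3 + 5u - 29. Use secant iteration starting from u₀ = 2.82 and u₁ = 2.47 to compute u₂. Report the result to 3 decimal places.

g(2.82) = 7.52577, g(2.47) = -1.58078
u₂ = 2.47000 − (-1.58078)·(2.47000 − 2.82000) / (-1.58078 − 7.52577) = 2.47000 − (0.55327)/(-9.10654) = 2.53076

2.531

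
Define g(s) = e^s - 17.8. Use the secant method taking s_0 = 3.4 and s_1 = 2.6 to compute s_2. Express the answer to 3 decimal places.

g(3.4) = 12.16410, g(2.6) = -4.33626
s_2 = 2.60000 − (-4.33626)·(2.60000 − 3.40000) / (-4.33626 − 12.16410) = 2.60000 − (3.46901)/(-16.50036) = 2.81024

2.810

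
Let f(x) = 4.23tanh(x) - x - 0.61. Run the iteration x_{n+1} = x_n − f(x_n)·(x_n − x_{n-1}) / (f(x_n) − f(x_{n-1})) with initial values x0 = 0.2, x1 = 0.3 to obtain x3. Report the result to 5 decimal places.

0.19190

f(0.2) = 0.0248976, f(0.3) = 0.3222524
x2 = 0.3000000 − 0.3222524·(0.3000000 − 0.2000000) / (0.3222524 − 0.0248976) = 0.3000000 − (0.0322252)/(0.2973547) = 0.1916270
f(0.1916270) = -0.0008231
x3 = 0.1916270 − (-0.0008231)·(0.1916270 − 0.3000000) / (-0.0008231 − 0.3222524) = 0.1916270 − (0.0000892)/(-0.3230754) = 0.1919031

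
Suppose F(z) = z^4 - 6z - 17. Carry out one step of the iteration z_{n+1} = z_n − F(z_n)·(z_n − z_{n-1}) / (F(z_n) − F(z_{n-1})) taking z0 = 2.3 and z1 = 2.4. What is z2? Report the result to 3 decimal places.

2.361

F(2.3) = -2.81590, F(2.4) = 1.77760
z2 = 2.40000 − 1.77760·(2.40000 − 2.30000) / (1.77760 − (-2.81590)) = 2.40000 − (0.17776)/(4.59350) = 2.36130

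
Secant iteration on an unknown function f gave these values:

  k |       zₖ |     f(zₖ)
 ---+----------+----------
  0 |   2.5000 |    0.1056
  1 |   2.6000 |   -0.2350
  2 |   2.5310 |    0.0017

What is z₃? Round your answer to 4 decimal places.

z₃ = 2.5310 − 0.0017·(2.5310 − 2.6000) / (0.0017 − (-0.2350))
   = 2.5310 − (-0.000117)/(0.236700) = 2.531496

2.5315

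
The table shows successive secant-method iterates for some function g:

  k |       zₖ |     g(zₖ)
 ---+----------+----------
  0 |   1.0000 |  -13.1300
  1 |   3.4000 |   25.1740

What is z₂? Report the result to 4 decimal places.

1.8227

z₂ = 3.4000 − 25.1740·(3.4000 − 1.0000) / (25.1740 − (-13.1300))
   = 3.4000 − (60.417600)/(38.304000) = 1.822682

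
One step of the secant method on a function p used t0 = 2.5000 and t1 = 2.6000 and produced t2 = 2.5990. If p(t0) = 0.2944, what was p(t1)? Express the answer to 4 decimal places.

-0.0030

The secant line through (2.5000, 0.2944) and (2.6000, p(t1)) crosses zero at t2 = 2.5990.
So (2.5000, 0.2944), (2.6000, p(t1)), (2.5990, 0) are collinear:
p(t1) = 0.2944 · (2.6000 − 2.5990) / (2.5000 − 2.5990) = 0.2944 · (0.001000)/(-0.099000) = -0.002974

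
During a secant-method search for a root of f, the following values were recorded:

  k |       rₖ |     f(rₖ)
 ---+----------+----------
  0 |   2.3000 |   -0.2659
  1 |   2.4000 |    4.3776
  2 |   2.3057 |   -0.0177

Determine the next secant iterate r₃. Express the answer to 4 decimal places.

2.3061

r₃ = 2.3057 − (-0.0177)·(2.3057 − 2.4000) / (-0.0177 − 4.3776)
   = 2.3057 − (0.001669)/(-4.395300) = 2.306080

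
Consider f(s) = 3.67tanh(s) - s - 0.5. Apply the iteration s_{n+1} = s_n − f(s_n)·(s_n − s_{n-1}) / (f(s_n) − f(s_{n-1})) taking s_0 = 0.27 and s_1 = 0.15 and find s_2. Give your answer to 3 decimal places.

f(0.27) = 0.19750, f(0.15) = -0.10359
s_2 = 0.15000 − (-0.10359)·(0.15000 − 0.27000) / (-0.10359 − 0.19750) = 0.15000 − (0.01243)/(-0.30110) = 0.19129

0.191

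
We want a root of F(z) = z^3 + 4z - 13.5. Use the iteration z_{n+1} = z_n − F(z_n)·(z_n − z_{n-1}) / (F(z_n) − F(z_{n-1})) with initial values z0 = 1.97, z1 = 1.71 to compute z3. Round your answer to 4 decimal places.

1.8340

F(1.97) = 2.025373, F(1.71) = -1.659789
z2 = 1.710000 − (-1.659789)·(1.710000 − 1.970000) / (-1.659789 − 2.025373) = 1.710000 − (0.431545)/(-3.685162) = 1.827103
F(1.827103) = -0.092154
z3 = 1.827103 − (-0.092154)·(1.827103 − 1.710000) / (-0.092154 − (-1.659789)) = 1.827103 − (-0.010792)/(1.567635) = 1.833987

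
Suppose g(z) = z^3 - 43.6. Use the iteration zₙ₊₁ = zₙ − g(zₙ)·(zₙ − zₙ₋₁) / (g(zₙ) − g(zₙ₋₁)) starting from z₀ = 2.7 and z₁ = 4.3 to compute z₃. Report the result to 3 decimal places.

g(2.7) = -23.91700, g(4.3) = 35.90700
z₂ = 4.30000 − 35.90700·(4.30000 − 2.70000) / (35.90700 − (-23.91700)) = 4.30000 − (57.45120)/(59.82400) = 3.33966
g(3.33966) = -6.35157
z₃ = 3.33966 − (-6.35157)·(3.33966 − 4.30000) / (-6.35157 − 35.90700) = 3.33966 − (6.09965)/(-42.25857) = 3.48400

3.484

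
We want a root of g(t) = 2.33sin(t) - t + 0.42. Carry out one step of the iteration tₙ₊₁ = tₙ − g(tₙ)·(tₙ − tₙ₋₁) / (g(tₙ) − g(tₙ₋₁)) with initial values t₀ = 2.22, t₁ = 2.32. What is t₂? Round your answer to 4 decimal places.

g(2.22) = 0.055998, g(2.32) = -0.193901
t₂ = 2.320000 − (-0.193901)·(2.320000 − 2.220000) / (-0.193901 − 0.055998) = 2.320000 − (-0.019390)/(-0.249898) = 2.242408

2.2424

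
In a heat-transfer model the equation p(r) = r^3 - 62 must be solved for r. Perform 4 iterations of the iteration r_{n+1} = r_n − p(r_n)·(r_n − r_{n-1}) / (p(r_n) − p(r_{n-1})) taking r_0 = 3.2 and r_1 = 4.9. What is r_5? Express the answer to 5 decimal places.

p(3.2) = -29.2320000, p(4.9) = 55.6490000
r_2 = 4.9000000 − 55.6490000·(4.9000000 − 3.2000000) / (55.6490000 − (-29.2320000)) = 4.9000000 − (94.6033000)/(84.8810000) = 3.7854596
p(3.7854596) = -7.7554811
r_3 = 3.7854596 − (-7.7554811)·(3.7854596 − 4.9000000) / (-7.7554811 − 55.6490000) = 3.7854596 − (8.6437967)/(-63.4044811) = 3.9217875
p(3.9217875) = -1.6812723
r_4 = 3.9217875 − (-1.6812723)·(3.9217875 − 3.7854596) / (-1.6812723 − (-7.7554811)) = 3.9217875 − (-0.2292042)/(6.0742088) = 3.9595215
p(3.9595215) = 0.0766279
r_5 = 3.9595215 − 0.0766279·(3.9595215 − 3.9217875) / (0.0766279 − (-1.6812723)) = 3.9595215 − (0.0028915)/(1.7579003) = 3.9578767

3.95788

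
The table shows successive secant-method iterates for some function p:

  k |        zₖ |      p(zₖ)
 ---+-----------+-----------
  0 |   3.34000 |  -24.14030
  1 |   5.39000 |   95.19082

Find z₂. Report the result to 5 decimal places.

z₂ = 5.39000 − 95.19082·(5.39000 − 3.34000) / (95.19082 − (-24.14030))
   = 5.39000 − (195.1411810)/(119.3311200) = 3.7547084

3.75471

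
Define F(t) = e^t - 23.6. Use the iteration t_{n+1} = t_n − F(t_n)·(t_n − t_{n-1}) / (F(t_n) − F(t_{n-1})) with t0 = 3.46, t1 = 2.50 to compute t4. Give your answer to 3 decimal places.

3.159

F(3.46) = 8.21698, F(2.50) = -11.41751
t2 = 2.50000 − (-11.41751)·(2.50000 − 3.46000) / (-11.41751 − 8.21698) = 2.50000 − (10.96081)/(-19.63448) = 3.05824
F(3.05824) = -2.30989
t3 = 3.05824 − (-2.30989)·(3.05824 − 2.50000) / (-2.30989 − (-11.41751)) = 3.05824 − (-1.28948)/(9.10762) = 3.19983
F(3.19983) = 0.92824
t4 = 3.19983 − 0.92824·(3.19983 − 3.05824) / (0.92824 − (-2.30989)) = 3.19983 − (0.13142)/(3.23813) = 3.15924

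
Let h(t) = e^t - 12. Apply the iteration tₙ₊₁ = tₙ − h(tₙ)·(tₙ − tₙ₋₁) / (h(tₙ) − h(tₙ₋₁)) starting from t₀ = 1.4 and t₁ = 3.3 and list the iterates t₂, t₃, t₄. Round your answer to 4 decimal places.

2.0547, 2.3253, 2.5228

h(1.4) = -7.944800, h(3.3) = 15.112639
t₂ = 3.300000 − 15.112639·(3.300000 − 1.400000) / (15.112639 − (-7.944800)) = 3.300000 − (28.714014)/(23.057439) = 2.054675
h(2.054675) = -4.195702
t₃ = 2.054675 − (-4.195702)·(2.054675 − 3.300000) / (-4.195702 − 15.112639) = 2.054675 − (5.225014)/(-19.308341) = 2.325284
h(2.325284) = -1.770417
t₄ = 2.325284 − (-1.770417)·(2.325284 − 2.054675) / (-1.770417 − (-4.195702)) = 2.325284 − (-0.479091)/(2.425285) = 2.522824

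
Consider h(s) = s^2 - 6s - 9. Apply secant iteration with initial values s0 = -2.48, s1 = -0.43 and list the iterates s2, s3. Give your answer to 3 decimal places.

h(-2.48) = 12.03040, h(-0.43) = -6.23510
s2 = -0.43000 − (-6.23510)·(-0.43000 − (-2.48000)) / (-6.23510 − 12.03040) = -0.43000 − (-12.78195)/(-18.26550) = -1.12979
h(-1.12979) = -0.94486
s3 = -1.12979 − (-0.94486)·(-1.12979 − (-0.43000)) / (-0.94486 − (-6.23510)) = -1.12979 − (0.66120)/(5.29024) = -1.25477

-1.130, -1.255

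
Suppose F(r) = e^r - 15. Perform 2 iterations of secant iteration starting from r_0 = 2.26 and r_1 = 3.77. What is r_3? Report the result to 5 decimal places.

2.61562

F(2.26) = -5.4169108, F(3.77) = 28.3800648
r_2 = 3.7700000 − 28.3800648·(3.7700000 − 2.2600000) / (28.3800648 − (-5.4169108)) = 3.7700000 − (42.8538979)/(33.7969757) = 2.5020197
F(2.5020197) = -2.7928757
r_3 = 2.5020197 − (-2.7928757)·(2.5020197 − 3.7700000) / (-2.7928757 − 28.3800648) = 2.5020197 − (3.5413112)/(-31.1729405) = 2.6156218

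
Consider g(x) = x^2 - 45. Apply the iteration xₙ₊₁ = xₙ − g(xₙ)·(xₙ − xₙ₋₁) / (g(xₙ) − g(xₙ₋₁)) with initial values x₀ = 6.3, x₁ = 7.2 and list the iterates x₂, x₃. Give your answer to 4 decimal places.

6.6933, 6.7077

g(6.3) = -5.310000, g(7.2) = 6.840000
x₂ = 7.200000 − 6.840000·(7.200000 − 6.300000) / (6.840000 − (-5.310000)) = 7.200000 − (6.156000)/(12.150000) = 6.693333
g(6.693333) = -0.199289
x₃ = 6.693333 − (-0.199289)·(6.693333 − 7.200000) / (-0.199289 − 6.840000) = 6.693333 − (0.100973)/(-7.039289) = 6.707678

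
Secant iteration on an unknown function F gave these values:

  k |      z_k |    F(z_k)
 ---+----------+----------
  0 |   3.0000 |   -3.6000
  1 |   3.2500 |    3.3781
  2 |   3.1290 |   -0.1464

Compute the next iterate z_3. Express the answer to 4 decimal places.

z_3 = 3.1290 − (-0.1464)·(3.1290 − 3.2500) / (-0.1464 − 3.3781)
   = 3.1290 − (0.017714)/(-3.524500) = 3.134026

3.1340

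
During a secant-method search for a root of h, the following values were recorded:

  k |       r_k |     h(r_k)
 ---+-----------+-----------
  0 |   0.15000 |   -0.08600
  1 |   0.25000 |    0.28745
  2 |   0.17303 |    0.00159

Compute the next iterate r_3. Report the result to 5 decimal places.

r_3 = 0.17303 − 0.00159·(0.17303 − 0.25000) / (0.00159 − 0.28745)
   = 0.17303 − (-0.0001224)/(-0.2858600) = 0.1726019

0.17260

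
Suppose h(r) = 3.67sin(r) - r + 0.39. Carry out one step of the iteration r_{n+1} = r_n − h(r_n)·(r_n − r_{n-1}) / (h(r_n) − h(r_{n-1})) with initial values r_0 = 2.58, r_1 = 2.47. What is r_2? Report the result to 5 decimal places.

2.52099

h(2.58) = -0.2355969, h(2.47) = 0.2035971
r_2 = 2.4700000 − 0.2035971·(2.4700000 − 2.5800000) / (0.2035971 − (-0.2355969)) = 2.4700000 − (-0.0223957)/(0.4391940) = 2.5209927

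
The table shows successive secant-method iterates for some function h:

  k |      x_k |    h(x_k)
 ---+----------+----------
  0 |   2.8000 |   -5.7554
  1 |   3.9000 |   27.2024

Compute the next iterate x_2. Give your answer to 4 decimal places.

2.9921

x_2 = 3.9000 − 27.2024·(3.9000 − 2.8000) / (27.2024 − (-5.7554))
   = 3.9000 − (29.922640)/(32.957800) = 2.992092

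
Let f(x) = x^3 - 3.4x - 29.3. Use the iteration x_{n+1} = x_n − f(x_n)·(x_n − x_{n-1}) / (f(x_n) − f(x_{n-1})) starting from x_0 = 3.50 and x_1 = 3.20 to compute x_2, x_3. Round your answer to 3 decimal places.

3.445, 3.449

f(3.50) = 1.67500, f(3.20) = -7.41200
x_2 = 3.20000 − (-7.41200)·(3.20000 − 3.50000) / (-7.41200 − 1.67500) = 3.20000 − (2.22360)/(-9.08700) = 3.44470
f(3.44470) = -0.13727
x_3 = 3.44470 − (-0.13727)·(3.44470 − 3.20000) / (-0.13727 − (-7.41200)) = 3.44470 − (-0.03359)/(7.27473) = 3.44932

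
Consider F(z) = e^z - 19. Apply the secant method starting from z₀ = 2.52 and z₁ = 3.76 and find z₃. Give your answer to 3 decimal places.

F(2.52) = -6.57140, F(3.76) = 23.94843
z₂ = 3.76000 − 23.94843·(3.76000 − 2.52000) / (23.94843 − (-6.57140)) = 3.76000 − (29.69605)/(30.51983) = 2.78699
F(2.78699) = -2.76789
z₃ = 2.78699 − (-2.76789)·(2.78699 − 3.76000) / (-2.76789 − 23.94843) = 2.78699 − (2.69318)/(-26.71631) = 2.88780

2.888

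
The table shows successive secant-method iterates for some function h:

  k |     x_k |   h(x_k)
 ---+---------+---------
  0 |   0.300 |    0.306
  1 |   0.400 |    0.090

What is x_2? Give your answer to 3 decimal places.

0.442

x_2 = 0.400 − 0.090·(0.400 − 0.300) / (0.090 − 0.306)
   = 0.400 − (0.00900)/(-0.21600) = 0.44167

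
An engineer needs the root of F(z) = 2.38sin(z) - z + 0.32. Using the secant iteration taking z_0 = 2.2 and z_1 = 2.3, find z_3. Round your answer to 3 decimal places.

2.218

F(2.2) = 0.04422, F(2.3) = -0.20522
z_2 = 2.30000 − (-0.20522)·(2.30000 − 2.20000) / (-0.20522 − 0.04422) = 2.30000 − (-0.02052)/(-0.24944) = 2.21773
F(2.21773) = 0.00136
z_3 = 2.21773 − 0.00136·(2.21773 − 2.30000) / (0.00136 − (-0.20522)) = 2.21773 − (-0.00011)/(0.20658) = 2.21827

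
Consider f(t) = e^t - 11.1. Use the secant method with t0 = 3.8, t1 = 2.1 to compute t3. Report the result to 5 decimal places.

f(3.8) = 33.6011845, f(2.1) = -2.9338301
t2 = 2.1000000 − (-2.9338301)·(2.1000000 − 3.8000000) / (-2.9338301 − 33.6011845) = 2.1000000 − (4.9875111)/(-36.5350146) = 2.2365132
f(2.2365132) = -1.7393645
t3 = 2.2365132 − (-1.7393645)·(2.2365132 − 2.1000000) / (-1.7393645 − (-2.9338301)) = 2.2365132 − (-0.2374462)/(1.1944656) = 2.4353018

2.43530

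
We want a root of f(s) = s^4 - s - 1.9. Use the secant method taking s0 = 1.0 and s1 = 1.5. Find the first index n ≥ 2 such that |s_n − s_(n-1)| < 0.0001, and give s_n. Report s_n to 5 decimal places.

f(1.0) = -1.9000000, f(1.5) = 1.6625000
s2 = 1.5000000 − 1.6625000·(0.5000000)/(3.5625000) = 1.2666667;  |Δ| = 0.2333333
f(1.2666667) = -0.5924247
s3 = 1.2666667 − (-0.5924247)·(-0.2333333)/(-2.2549247) = 1.3279691;  |Δ| = 0.0613025
f(1.3279691) = -0.1180298
s4 = 1.3279691 − (-0.1180298)·(0.0613025)/(0.4743949) = 1.3432212;  |Δ| = 0.0152521
f(1.3432212) = 0.0120725
s5 = 1.3432212 − 0.0120725·(0.0152521)/(0.1301024) = 1.3418059;  |Δ| = 0.0014153
f(1.3418059) = -0.0002102
s6 = 1.3418059 − (-0.0002102)·(-0.0014153)/(-0.0122828) = 1.3418302;  |Δ| = 0.0000242
|s6 − s5| = 0.0000242 < 0.0001

n = 6, s_n = 1.34183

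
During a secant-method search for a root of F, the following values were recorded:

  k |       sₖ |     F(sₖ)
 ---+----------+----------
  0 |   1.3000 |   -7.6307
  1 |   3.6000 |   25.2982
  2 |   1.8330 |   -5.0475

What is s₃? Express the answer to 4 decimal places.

2.1269

s₃ = 1.8330 − (-5.0475)·(1.8330 − 3.6000) / (-5.0475 − 25.2982)
   = 1.8330 − (8.918933)/(-30.345700) = 2.126911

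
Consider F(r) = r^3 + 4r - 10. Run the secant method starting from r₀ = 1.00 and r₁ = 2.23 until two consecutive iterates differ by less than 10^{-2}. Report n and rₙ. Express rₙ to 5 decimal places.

n = 5, rₙ = 1.55674

F(1.00) = -5.0000000, F(2.23) = 10.0095670
r₂ = 2.2300000 − 10.0095670·(1.2300000)/(15.0095670) = 1.4097387;  |Δ| = 0.8202613
F(1.4097387) = -1.5593827
r₃ = 1.4097387 − (-1.5593827)·(-0.8202613)/(-11.5689497) = 1.5203020;  |Δ| = 0.1105633
F(1.5203020) = -0.4048906
r₄ = 1.5203020 − (-0.4048906)·(0.1105633)/(1.1544921) = 1.5590775;  |Δ| = 0.0387755
F(1.5590775) = 0.0259951
r₅ = 1.5590775 − 0.0259951·(0.0387755)/(0.4308857) = 1.5567382;  |Δ| = 0.0023393
|r₅ − r₄| = 0.0023393 < 10^{-2}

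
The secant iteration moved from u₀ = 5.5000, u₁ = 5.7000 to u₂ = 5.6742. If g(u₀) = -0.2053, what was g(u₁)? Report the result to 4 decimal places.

The secant line through (5.5000, -0.2053) and (5.7000, g(u₁)) crosses zero at u₂ = 5.6742.
So (5.5000, -0.2053), (5.7000, g(u₁)), (5.6742, 0) are collinear:
g(u₁) = -0.2053 · (5.7000 − 5.6742) / (5.5000 − 5.6742) = -0.2053 · (0.025800)/(-0.174200) = 0.030406

0.0304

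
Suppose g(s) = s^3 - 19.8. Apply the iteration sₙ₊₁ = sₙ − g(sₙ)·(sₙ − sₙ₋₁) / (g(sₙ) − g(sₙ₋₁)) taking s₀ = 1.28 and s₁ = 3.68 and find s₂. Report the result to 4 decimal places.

2.1700

g(1.28) = -17.702848, g(3.68) = 30.036032
s₂ = 3.680000 − 30.036032·(3.680000 − 1.280000) / (30.036032 − (-17.702848)) = 3.680000 − (72.086477)/(47.738880) = 2.169984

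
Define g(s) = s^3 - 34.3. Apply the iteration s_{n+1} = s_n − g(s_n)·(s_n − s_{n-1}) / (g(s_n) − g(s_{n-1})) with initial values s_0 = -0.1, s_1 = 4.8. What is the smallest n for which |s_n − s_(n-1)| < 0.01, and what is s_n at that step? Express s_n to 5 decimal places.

g(-0.1) = -34.3010000, g(4.8) = 76.2920000
s_2 = 4.8000000 − 76.2920000·(4.9000000)/(110.5930000) = 1.4197607;  |Δ| = 3.3802393
g(1.4197607) = -31.4381591
s_3 = 1.4197607 − (-31.4381591)·(-3.3802393)/(-107.7301591) = 2.4061930;  |Δ| = 0.9864322
g(2.4061930) = -20.3687093
s_4 = 2.4061930 − (-20.3687093)·(0.9864322)/(11.0694498) = 4.2213104;  |Δ| = 1.8151174
g(4.2213104) = 40.9214766
s_5 = 4.2213104 − 40.9214766·(1.8151174)/(61.2901859) = 3.0094151;  |Δ| = 1.2118952
g(3.0094151) = -7.0449929
s_6 = 3.0094151 − (-7.0449929)·(-1.2118952)/(-47.9664694) = 3.1874102;  |Δ| = 0.1779950
g(3.1874102) = -1.9172402
s_7 = 3.1874102 − (-1.9172402)·(0.1779950)/(5.1277527) = 3.2539616;  |Δ| = 0.0665514
g(3.2539616) = 0.1538107
s_8 = 3.2539616 − 0.1538107·(0.0665514)/(2.0710509) = 3.2490190;  |Δ| = 0.0049426
|s_8 − s_7| = 0.0049426 < 0.01

n = 8, s_n = 3.24902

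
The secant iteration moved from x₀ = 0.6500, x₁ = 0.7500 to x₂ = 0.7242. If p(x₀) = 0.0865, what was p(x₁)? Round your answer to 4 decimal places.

The secant line through (0.6500, 0.0865) and (0.7500, p(x₁)) crosses zero at x₂ = 0.7242.
So (0.6500, 0.0865), (0.7500, p(x₁)), (0.7242, 0) are collinear:
p(x₁) = 0.0865 · (0.7500 − 0.7242) / (0.6500 − 0.7242) = 0.0865 · (0.025800)/(-0.074200) = -0.030077

-0.0301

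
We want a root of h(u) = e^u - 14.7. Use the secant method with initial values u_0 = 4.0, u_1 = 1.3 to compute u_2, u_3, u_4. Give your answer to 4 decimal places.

1.8848, 3.5124, 2.3750

h(4.0) = 39.898150, h(1.3) = -11.030703
u_2 = 1.300000 − (-11.030703)·(1.300000 − 4.000000) / (-11.030703 − 39.898150) = 1.300000 − (29.782899)/(-50.928853) = 1.884794
h(1.884794) = -8.115001
u_3 = 1.884794 − (-8.115001)·(1.884794 − 1.300000) / (-8.115001 − (-11.030703)) = 1.884794 − (-4.745606)/(2.915703) = 3.512397
h(3.512397) = 18.828539
u_4 = 3.512397 − 18.828539·(3.512397 − 1.884794) / (18.828539 − (-8.115001)) = 3.512397 − (30.645381)/(26.943539) = 2.375004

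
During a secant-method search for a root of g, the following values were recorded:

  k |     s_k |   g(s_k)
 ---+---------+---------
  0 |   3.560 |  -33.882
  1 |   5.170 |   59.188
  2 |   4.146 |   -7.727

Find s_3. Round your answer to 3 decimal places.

4.264

s_3 = 4.146 − (-7.727)·(4.146 − 5.170) / (-7.727 − 59.188)
   = 4.146 − (7.91245)/(-66.91500) = 4.26425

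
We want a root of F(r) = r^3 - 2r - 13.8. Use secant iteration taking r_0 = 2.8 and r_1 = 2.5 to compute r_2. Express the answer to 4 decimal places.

F(2.8) = 2.552000, F(2.5) = -3.175000
r_2 = 2.500000 − (-3.175000)·(2.500000 − 2.800000) / (-3.175000 − 2.552000) = 2.500000 − (0.952500)/(-5.727000) = 2.666317

2.6663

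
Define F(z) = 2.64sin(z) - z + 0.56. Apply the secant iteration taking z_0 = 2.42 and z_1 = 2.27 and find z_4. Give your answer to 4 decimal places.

F(2.42) = -0.116066, F(2.27) = 0.310537
z_2 = 2.270000 − 0.310537·(2.270000 − 2.420000) / (0.310537 − (-0.116066)) = 2.270000 − (-0.046581)/(0.426603) = 2.379190
F(2.379190) = 0.004156
z_3 = 2.379190 − 0.004156·(2.379190 − 2.270000) / (0.004156 − 0.310537) = 2.379190 − (0.000454)/(-0.306381) = 2.380671
F(2.380671) = -0.000155
z_4 = 2.380671 − (-0.000155)·(2.380671 − 2.379190) / (-0.000155 − 0.004156) = 2.380671 − (0.000000)/(-0.004311) = 2.380618

2.3806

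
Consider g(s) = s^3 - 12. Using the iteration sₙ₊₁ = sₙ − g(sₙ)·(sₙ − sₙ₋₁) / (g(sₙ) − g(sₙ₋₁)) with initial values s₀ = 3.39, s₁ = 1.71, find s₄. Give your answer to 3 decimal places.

2.281

g(3.39) = 26.95822, g(1.71) = -6.99979
s₂ = 1.71000 − (-6.99979)·(1.71000 − 3.39000) / (-6.99979 − 26.95822) = 1.71000 − (11.75965)/(-33.95801) = 2.05630
g(2.05630) = -3.30521
s₃ = 2.05630 − (-3.30521)·(2.05630 − 1.71000) / (-3.30521 − (-6.99979)) = 2.05630 − (-1.14459)/(3.69458) = 2.36610
g(2.36610) = 1.24649
s₄ = 2.36610 − 1.24649·(2.36610 − 2.05630) / (1.24649 − (-3.30521)) = 2.36610 − (0.38617)/(4.55170) = 2.28126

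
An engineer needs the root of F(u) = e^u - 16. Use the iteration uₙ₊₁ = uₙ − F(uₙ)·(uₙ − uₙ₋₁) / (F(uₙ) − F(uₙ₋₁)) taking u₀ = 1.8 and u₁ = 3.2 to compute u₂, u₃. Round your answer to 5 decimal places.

F(1.8) = -9.9503525, F(3.2) = 8.5325302
u₂ = 3.2000000 − 8.5325302·(3.2000000 − 1.8000000) / (8.5325302 − (-9.9503525)) = 3.2000000 − (11.9455423)/(18.4828827) = 2.5536970
F(2.5536970) = -3.1454605
u₃ = 2.5536970 − (-3.1454605)·(2.5536970 − 3.2000000) / (-3.1454605 − 8.5325302) = 2.5536970 − (2.0329205)/(-11.6779907) = 2.7277784

2.55370, 2.72778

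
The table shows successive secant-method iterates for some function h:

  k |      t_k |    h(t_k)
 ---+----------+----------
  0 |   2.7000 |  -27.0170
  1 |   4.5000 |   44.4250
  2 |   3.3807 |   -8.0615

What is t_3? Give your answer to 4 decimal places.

3.5526

t_3 = 3.3807 − (-8.0615)·(3.3807 − 4.5000) / (-8.0615 − 44.4250)
   = 3.3807 − (9.023237)/(-52.486500) = 3.552615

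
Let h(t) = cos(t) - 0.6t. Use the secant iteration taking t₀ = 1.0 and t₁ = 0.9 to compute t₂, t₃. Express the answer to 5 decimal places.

0.95775, 0.95826

h(1.0) = -0.0596977, h(0.9) = 0.0816100
t₂ = 0.9000000 − 0.0816100·(0.9000000 − 1.0000000) / (0.0816100 − (-0.0596977)) = 0.9000000 − (-0.0081610)/(0.1413077) = 0.9577534
h(0.9577534) = 0.0007069
t₃ = 0.9577534 − 0.0007069·(0.9577534 − 0.9000000) / (0.0007069 − 0.0816100) = 0.9577534 − (0.0000408)/(-0.0809031) = 0.9582580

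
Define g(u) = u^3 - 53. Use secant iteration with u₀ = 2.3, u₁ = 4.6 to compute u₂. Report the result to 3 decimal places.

g(2.3) = -40.83300, g(4.6) = 44.33600
u₂ = 4.60000 − 44.33600·(4.60000 − 2.30000) / (44.33600 − (-40.83300)) = 4.60000 − (101.97280)/(85.16900) = 3.40270

3.403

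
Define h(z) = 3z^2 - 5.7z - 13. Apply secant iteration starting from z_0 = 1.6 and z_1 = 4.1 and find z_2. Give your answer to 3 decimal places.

h(1.6) = -14.44000, h(4.1) = 14.06000
z_2 = 4.10000 − 14.06000·(4.10000 − 1.60000) / (14.06000 − (-14.44000)) = 4.10000 − (35.15000)/(28.50000) = 2.86667

2.867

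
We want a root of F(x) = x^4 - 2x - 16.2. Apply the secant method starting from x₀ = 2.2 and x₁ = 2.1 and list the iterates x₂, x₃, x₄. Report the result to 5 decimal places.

F(2.2) = 2.8256000, F(2.1) = -0.9519000
x₂ = 2.1000000 − (-0.9519000)·(2.1000000 − 2.2000000) / (-0.9519000 − 2.8256000) = 2.1000000 − (0.0951900)/(-3.7775000) = 2.1251992
F(2.1251992) = -0.0518821
x₃ = 2.1251992 − (-0.0518821)·(2.1251992 − 2.1000000) / (-0.0518821 − (-0.9519000)) = 2.1251992 − (-0.0013074)/(0.9000179) = 2.1266518
F(2.1266518) = 0.0010413
x₄ = 2.1266518 − 0.0010413·(2.1266518 − 2.1251992) / (0.0010413 − (-0.0518821)) = 2.1266518 − (0.0000015)/(0.0529235) = 2.1266232

2.12520, 2.12665, 2.12662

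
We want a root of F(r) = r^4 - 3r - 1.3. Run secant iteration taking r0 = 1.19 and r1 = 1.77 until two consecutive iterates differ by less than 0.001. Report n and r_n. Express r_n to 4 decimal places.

n = 6, r_n = 1.5647

F(1.19) = -2.864661, F(1.77) = 3.205062
r2 = 1.770000 − 3.205062·(0.580000)/(6.069723) = 1.463736;  |Δ| = 0.306264
F(1.463736) = -1.100800
r3 = 1.463736 − (-1.100800)·(-0.306264)/(-4.305863) = 1.542033;  |Δ| = 0.078297
F(1.542033) = -0.271853
r4 = 1.542033 − (-0.271853)·(0.078297)/(0.828948) = 1.567710;  |Δ| = 0.025677
F(1.567710) = 0.037237
r5 = 1.567710 − 0.037237·(0.025677)/(0.309089) = 1.564617;  |Δ| = 0.003093
F(1.564617) = -0.001018
r6 = 1.564617 − (-0.001018)·(-0.003093)/(-0.038254) = 1.564699;  |Δ| = 0.000082
|r6 − r5| = 0.000082 < 0.001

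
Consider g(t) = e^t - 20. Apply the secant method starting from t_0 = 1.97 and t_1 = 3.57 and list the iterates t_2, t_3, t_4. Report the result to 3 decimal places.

2.694, 2.914, 3.009

g(1.97) = -12.82932, g(3.57) = 15.51659
t_2 = 3.57000 − 15.51659·(3.57000 − 1.97000) / (15.51659 − (-12.82932)) = 3.57000 − (24.82655)/(28.34592) = 2.69416
g(2.69416) = -5.20694
t_3 = 2.69416 − (-5.20694)·(2.69416 − 3.57000) / (-5.20694 − 15.51659) = 2.69416 − (4.56046)/(-20.72354) = 2.91422
g(2.91422) = -1.56558
t_4 = 2.91422 − (-1.56558)·(2.91422 − 2.69416) / (-1.56558 − (-5.20694)) = 2.91422 − (-0.34452)/(3.64137) = 3.00883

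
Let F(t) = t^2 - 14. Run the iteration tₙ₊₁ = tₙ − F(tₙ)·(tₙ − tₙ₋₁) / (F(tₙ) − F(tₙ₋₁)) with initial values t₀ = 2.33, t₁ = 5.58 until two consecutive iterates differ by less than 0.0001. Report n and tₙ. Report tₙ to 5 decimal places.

F(2.33) = -8.5711000, F(5.58) = 17.1364000
t₂ = 5.5800000 − 17.1364000·(3.2500000)/(25.7075000) = 3.4135777;  |Δ| = 2.1664223
F(3.4135777) = -2.3474869
t₃ = 3.4135777 − (-2.3474869)·(-2.1664223)/(-19.4838869) = 3.6745959;  |Δ| = 0.2610181
F(3.6745959) = -0.4973450
t₄ = 3.6745959 − (-0.4973450)·(0.2610181)/(1.8501419) = 3.7447614;  |Δ| = 0.0701655
F(3.7447614) = 0.0232377
t₅ = 3.7447614 − 0.0232377·(0.0701655)/(0.5205827) = 3.7416293;  |Δ| = 0.0031320
F(3.7416293) = -0.0002100
t₆ = 3.7416293 − (-0.0002100)·(-0.0031320)/(-0.0234476) = 3.7416574;  |Δ| = 0.0000280
|t₆ − t₅| = 0.0000280 < 0.0001

n = 6, tₙ = 3.74166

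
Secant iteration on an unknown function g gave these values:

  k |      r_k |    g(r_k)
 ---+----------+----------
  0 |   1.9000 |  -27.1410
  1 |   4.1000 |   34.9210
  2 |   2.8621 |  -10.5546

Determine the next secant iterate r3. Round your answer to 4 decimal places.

3.1494

r3 = 2.8621 − (-10.5546)·(2.8621 − 4.1000) / (-10.5546 − 34.9210)
   = 2.8621 − (13.065539)/(-45.475600) = 3.149409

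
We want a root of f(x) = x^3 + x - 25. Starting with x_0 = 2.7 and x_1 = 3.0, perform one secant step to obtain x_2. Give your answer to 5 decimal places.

2.80307

f(2.7) = -2.6170000, f(3.0) = 5.0000000
x_2 = 3.0000000 − 5.0000000·(3.0000000 − 2.7000000) / (5.0000000 − (-2.6170000)) = 3.0000000 − (1.5000000)/(7.6170000) = 2.8030721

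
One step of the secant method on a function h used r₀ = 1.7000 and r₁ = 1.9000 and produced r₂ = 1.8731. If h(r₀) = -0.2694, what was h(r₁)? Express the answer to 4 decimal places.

The secant line through (1.7000, -0.2694) and (1.9000, h(r₁)) crosses zero at r₂ = 1.8731.
So (1.7000, -0.2694), (1.9000, h(r₁)), (1.8731, 0) are collinear:
h(r₁) = -0.2694 · (1.9000 − 1.8731) / (1.7000 − 1.8731) = -0.2694 · (0.026900)/(-0.173100) = 0.041865

0.0419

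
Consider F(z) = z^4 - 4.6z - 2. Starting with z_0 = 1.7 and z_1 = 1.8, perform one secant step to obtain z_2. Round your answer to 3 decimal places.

F(1.7) = -1.46790, F(1.8) = 0.21760
z_2 = 1.80000 − 0.21760·(1.80000 − 1.70000) / (0.21760 − (-1.46790)) = 1.80000 − (0.02176)/(1.68550) = 1.78709

1.787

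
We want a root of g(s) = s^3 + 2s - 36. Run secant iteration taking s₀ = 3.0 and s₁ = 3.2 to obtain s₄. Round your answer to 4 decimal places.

3.1003

g(3.0) = -3.000000, g(3.2) = 3.168000
s₂ = 3.200000 − 3.168000·(3.200000 − 3.000000) / (3.168000 − (-3.000000)) = 3.200000 − (0.633600)/(6.168000) = 3.097276
g(3.097276) = -0.092904
s₃ = 3.097276 − (-0.092904)·(3.097276 − 3.200000) / (-0.092904 − 3.168000) = 3.097276 − (0.009543)/(-3.260904) = 3.100203
g(3.100203) = -0.002745
s₄ = 3.100203 − (-0.002745)·(3.100203 − 3.097276) / (-0.002745 − (-0.092904)) = 3.100203 − (-0.000008)/(0.090159) = 3.100292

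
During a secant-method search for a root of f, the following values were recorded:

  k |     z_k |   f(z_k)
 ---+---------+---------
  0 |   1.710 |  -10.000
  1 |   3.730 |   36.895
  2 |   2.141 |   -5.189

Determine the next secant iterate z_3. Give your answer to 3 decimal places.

z_3 = 2.141 − (-5.189)·(2.141 − 3.730) / (-5.189 − 36.895)
   = 2.141 − (8.24532)/(-42.08400) = 2.33693

2.337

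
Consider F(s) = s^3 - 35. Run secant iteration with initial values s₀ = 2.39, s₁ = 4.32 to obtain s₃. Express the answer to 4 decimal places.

F(2.39) = -21.348081, F(4.32) = 45.621568
s₂ = 4.320000 − 45.621568·(4.320000 − 2.390000) / (45.621568 − (-21.348081)) = 4.320000 − (88.049626)/(66.969649) = 3.005231
F(3.005231) = -7.858520
s₃ = 3.005231 − (-7.858520)·(3.005231 − 4.320000) / (-7.858520 − 45.621568) = 3.005231 − (10.332139)/(-53.480088) = 3.198427

3.1984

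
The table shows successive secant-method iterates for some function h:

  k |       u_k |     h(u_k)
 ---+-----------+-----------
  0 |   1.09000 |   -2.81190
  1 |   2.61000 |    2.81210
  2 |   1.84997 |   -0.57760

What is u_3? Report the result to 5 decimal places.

u_3 = 1.84997 − (-0.57760)·(1.84997 − 2.61000) / (-0.57760 − 2.81210)
   = 1.84997 − (0.4389933)/(-3.3897000) = 1.9794780

1.97948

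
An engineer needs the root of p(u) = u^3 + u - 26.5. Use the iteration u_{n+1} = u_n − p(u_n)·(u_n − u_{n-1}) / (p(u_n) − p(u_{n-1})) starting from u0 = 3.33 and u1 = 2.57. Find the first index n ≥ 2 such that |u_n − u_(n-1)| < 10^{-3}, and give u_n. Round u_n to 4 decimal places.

n = 5, u_n = 2.8696

p(3.33) = 13.756037, p(2.57) = -6.955407
u2 = 2.570000 − (-6.955407)·(-0.760000)/(-20.711444) = 2.825226;  |Δ| = 0.255226
p(2.825226) = -1.124085
u3 = 2.825226 − (-1.124085)·(0.255226)/(5.831322) = 2.874426;  |Δ| = 0.049199
p(2.874426) = 0.123859
u4 = 2.874426 − 0.123859·(0.049199)/(1.247943) = 2.869543;  |Δ| = 0.004883
p(2.869543) = -0.001854
u5 = 2.869543 − (-0.001854)·(-0.004883)/(-0.125713) = 2.869615;  |Δ| = 0.000072
|u5 − u4| = 0.000072 < 10^{-3}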